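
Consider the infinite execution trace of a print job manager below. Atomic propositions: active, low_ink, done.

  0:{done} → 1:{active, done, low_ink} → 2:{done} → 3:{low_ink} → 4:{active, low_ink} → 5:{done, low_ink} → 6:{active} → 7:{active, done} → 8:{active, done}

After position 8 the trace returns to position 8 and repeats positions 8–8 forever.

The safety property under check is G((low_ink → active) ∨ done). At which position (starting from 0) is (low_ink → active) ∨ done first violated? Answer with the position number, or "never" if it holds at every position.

3

Check (low_ink → active) ∨ done at each position in order: 0 ✓, 1 ✓, 2 ✓.
At position 3 the labels are {low_ink}, so (low_ink → active) ∨ done is false there. This is the first violation.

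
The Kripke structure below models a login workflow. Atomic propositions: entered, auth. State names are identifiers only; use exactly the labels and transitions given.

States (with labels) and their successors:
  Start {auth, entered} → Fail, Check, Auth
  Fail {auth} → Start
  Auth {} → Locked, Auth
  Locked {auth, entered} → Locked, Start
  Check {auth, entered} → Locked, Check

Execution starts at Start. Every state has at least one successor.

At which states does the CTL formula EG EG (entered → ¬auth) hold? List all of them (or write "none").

States satisfying EG (entered → ¬auth): {Auth}.
States satisfying EG EG (entered → ¬auth): {Auth}.

{Auth}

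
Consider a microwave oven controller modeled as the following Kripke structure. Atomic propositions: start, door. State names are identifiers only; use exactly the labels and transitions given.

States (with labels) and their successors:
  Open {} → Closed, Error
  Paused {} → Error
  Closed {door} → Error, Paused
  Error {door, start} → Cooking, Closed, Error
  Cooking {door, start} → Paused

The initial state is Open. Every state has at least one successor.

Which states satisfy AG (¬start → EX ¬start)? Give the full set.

none

States satisfying ¬start → EX ¬start: {Open, Closed, Error, Cooking}.
States satisfying AG (¬start → EX ¬start): ∅.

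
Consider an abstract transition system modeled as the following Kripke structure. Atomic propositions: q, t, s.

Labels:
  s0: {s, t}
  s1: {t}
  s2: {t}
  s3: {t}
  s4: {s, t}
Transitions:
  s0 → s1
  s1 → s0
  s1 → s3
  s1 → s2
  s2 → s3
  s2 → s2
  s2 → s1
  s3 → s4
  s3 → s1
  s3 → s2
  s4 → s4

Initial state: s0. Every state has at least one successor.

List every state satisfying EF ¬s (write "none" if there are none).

States satisfying ¬s: {s1, s2, s3}.
States satisfying EF ¬s: {s0, s1, s2, s3}.

{s0, s1, s2, s3}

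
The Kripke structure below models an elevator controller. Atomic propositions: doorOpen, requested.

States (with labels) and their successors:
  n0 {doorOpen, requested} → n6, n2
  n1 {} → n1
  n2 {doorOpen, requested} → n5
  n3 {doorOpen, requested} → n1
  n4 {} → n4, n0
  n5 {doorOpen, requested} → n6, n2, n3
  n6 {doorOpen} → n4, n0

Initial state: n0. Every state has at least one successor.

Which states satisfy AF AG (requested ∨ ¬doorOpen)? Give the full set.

{n1, n3}

States satisfying AG (requested ∨ ¬doorOpen): {n1, n3}.
States satisfying AF AG (requested ∨ ¬doorOpen): {n1, n3}.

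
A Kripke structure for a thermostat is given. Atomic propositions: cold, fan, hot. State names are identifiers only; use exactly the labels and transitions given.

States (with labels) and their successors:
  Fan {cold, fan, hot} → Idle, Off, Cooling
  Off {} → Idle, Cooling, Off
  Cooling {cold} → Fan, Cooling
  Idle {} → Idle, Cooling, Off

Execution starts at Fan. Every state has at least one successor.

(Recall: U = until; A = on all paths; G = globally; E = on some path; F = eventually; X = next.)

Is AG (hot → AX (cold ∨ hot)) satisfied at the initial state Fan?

No

States satisfying hot → AX (cold ∨ hot): {Off, Cooling, Idle}.
States satisfying AG (hot → AX (cold ∨ hot)): ∅.
Fan is reachable from Fan and violates hot → AX (cold ∨ hot), so AG fails at Fan.
Fan ∉ Sat(AG (hot → AX (cold ∨ hot))).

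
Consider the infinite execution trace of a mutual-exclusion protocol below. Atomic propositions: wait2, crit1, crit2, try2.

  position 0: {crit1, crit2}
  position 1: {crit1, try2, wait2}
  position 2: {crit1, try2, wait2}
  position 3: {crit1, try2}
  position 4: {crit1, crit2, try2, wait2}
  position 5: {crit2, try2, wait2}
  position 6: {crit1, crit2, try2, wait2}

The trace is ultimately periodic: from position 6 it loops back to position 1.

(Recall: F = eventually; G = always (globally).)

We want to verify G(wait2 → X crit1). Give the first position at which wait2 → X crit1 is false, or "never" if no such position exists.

4

Check wait2 → X crit1 at each position in order: 0 ✓, 1 ✓, 2 ✓, 3 ✓.
At position 4 the labels are {crit1, crit2, try2, wait2} and the next position 5 has {crit2, try2, wait2}, so wait2 → X crit1 is false there. This is the first violation.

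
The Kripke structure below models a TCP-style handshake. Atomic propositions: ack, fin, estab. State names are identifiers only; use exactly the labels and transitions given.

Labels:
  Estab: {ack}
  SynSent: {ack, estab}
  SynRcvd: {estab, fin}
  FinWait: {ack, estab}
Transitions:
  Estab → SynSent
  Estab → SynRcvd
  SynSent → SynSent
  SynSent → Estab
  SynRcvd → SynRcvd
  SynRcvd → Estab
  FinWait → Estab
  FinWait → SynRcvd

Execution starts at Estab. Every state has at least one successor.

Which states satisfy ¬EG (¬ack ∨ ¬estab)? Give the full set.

{SynSent, FinWait}

States satisfying ¬ack ∨ ¬estab: {Estab, SynRcvd}.
States satisfying EG (¬ack ∨ ¬estab): {Estab, SynRcvd}.
States satisfying ¬EG (¬ack ∨ ¬estab): {SynSent, FinWait}.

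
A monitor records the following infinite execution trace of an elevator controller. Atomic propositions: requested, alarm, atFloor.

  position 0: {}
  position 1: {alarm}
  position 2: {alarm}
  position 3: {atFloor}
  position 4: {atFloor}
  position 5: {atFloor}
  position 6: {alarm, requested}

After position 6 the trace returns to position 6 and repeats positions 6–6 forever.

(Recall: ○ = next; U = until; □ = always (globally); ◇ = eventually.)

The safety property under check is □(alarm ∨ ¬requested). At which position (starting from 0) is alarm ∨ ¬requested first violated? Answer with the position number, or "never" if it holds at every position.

alarm ∨ ¬requested holds at every position 0..6, and those are all the positions the trace ever visits, so the invariant □(alarm ∨ ¬requested) is never violated.

never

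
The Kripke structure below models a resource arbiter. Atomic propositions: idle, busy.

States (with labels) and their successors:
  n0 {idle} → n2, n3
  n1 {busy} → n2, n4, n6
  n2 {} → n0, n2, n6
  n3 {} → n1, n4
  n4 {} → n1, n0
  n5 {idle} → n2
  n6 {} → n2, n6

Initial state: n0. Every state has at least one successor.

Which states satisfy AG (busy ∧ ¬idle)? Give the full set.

none

States satisfying busy ∧ ¬idle: {n1}.
States satisfying AG (busy ∧ ¬idle): ∅.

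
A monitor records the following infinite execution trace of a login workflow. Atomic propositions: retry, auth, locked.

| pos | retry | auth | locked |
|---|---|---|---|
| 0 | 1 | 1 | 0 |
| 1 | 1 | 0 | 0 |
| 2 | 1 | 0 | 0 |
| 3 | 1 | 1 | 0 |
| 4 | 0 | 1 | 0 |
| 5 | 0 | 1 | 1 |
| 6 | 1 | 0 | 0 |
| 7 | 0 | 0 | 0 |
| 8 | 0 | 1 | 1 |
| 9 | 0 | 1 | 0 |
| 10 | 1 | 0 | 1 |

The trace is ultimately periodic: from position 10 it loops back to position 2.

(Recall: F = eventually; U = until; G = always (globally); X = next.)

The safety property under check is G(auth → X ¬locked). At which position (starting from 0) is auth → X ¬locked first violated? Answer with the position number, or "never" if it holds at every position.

4

Check auth → X ¬locked at each position in order: 0 ✓, 1 ✓, 2 ✓, 3 ✓.
At position 4 the labels are {auth} and the next position 5 has {auth, locked}, so auth → X ¬locked is false there. This is the first violation.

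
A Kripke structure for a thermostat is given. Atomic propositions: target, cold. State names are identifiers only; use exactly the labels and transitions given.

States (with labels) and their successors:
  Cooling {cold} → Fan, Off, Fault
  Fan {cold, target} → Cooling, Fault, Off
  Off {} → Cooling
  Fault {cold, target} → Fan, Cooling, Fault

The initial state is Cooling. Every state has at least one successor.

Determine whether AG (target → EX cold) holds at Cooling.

Holds

States satisfying target → EX cold: {Cooling, Fan, Off, Fault}.
States satisfying AG (target → EX cold): {Cooling, Fan, Off, Fault}.
Every state reachable from Cooling satisfies target → EX cold.
Cooling ∈ Sat(AG (target → EX cold)).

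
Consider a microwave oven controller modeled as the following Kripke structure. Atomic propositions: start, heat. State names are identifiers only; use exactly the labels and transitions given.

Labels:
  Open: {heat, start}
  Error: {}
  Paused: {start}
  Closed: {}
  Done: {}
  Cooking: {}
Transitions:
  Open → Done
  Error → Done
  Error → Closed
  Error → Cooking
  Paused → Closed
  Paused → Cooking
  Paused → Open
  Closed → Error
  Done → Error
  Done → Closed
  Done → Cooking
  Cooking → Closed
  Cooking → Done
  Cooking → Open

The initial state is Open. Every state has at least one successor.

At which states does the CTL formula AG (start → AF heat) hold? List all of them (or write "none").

States satisfying start → AF heat: {Open, Error, Closed, Done, Cooking}.
States satisfying AG (start → AF heat): {Open, Error, Closed, Done, Cooking}.

{Open, Error, Closed, Done, Cooking}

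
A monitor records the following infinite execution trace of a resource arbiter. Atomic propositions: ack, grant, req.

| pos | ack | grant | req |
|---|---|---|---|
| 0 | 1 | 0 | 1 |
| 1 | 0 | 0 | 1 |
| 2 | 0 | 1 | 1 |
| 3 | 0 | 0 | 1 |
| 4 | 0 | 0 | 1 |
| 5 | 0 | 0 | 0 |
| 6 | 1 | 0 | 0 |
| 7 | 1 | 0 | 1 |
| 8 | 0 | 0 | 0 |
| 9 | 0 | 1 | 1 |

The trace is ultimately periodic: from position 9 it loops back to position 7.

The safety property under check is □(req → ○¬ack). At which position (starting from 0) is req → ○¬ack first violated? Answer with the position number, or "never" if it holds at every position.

9

Check req → ○¬ack at each position in order: 0 ✓, 1 ✓, 2 ✓, 3 ✓, 4 ✓, 5 ✓, 6 ✓, 7 ✓, 8 ✓.
At position 9 the labels are {grant, req} and the next position 7 has {ack, req}, so req → ○¬ack is false there. This is the first violation.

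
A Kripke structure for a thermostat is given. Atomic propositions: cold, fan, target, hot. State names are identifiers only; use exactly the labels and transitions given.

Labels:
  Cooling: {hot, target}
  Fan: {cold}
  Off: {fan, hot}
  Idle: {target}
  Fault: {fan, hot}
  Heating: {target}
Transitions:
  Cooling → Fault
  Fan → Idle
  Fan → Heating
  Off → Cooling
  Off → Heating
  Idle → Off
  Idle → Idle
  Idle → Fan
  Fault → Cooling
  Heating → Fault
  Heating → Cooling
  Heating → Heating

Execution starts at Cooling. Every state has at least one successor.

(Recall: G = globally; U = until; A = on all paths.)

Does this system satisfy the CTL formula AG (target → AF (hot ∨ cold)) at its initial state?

States satisfying target → AF (hot ∨ cold): {Cooling, Fan, Off, Fault}.
States satisfying AG (target → AF (hot ∨ cold)): {Cooling, Fault}.
Every state reachable from Cooling satisfies target → AF (hot ∨ cold).
Cooling ∈ Sat(AG (target → AF (hot ∨ cold))).

Yes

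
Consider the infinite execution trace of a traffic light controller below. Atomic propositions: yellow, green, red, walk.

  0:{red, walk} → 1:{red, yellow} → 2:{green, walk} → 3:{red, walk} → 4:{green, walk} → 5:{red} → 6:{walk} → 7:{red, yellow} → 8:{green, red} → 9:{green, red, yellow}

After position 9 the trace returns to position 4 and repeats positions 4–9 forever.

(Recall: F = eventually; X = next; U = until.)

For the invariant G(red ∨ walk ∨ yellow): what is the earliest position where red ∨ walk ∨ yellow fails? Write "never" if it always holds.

never

red ∨ walk ∨ yellow holds at every position 0..9, and those are all the positions the trace ever visits, so the invariant G(red ∨ walk ∨ yellow) is never violated.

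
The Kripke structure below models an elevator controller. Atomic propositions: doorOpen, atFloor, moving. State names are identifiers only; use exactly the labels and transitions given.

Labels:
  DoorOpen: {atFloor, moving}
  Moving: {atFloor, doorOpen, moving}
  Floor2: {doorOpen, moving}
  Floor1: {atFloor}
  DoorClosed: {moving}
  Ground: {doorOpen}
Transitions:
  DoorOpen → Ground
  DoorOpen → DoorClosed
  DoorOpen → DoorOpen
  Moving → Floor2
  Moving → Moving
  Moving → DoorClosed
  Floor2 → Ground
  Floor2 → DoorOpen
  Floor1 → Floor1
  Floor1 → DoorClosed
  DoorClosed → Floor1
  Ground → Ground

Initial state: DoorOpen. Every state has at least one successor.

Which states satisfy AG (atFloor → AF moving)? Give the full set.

{Ground}

States satisfying atFloor → AF moving: {DoorOpen, Moving, Floor2, DoorClosed, Ground}.
States satisfying AG (atFloor → AF moving): {Ground}.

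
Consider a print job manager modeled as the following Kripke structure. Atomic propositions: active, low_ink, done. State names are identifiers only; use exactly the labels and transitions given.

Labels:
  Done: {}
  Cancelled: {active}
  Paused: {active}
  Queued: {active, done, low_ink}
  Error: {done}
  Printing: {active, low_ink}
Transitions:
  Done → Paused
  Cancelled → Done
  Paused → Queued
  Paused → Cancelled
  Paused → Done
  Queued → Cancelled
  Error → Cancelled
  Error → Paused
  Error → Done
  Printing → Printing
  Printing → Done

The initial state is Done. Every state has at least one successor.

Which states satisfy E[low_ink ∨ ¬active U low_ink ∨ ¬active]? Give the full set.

{Done, Queued, Error, Printing}

States satisfying low_ink ∨ ¬active: {Done, Queued, Error, Printing}.
States satisfying E[low_ink ∨ ¬active U low_ink ∨ ¬active]: {Done, Queued, Error, Printing}.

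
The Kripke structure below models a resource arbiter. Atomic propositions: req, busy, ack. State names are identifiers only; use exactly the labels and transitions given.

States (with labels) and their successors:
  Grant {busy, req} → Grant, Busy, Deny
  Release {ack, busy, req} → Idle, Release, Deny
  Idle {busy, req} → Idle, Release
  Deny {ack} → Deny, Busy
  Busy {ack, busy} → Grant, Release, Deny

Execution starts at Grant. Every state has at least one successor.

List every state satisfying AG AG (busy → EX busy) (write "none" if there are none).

{Grant, Release, Idle, Deny, Busy}

States satisfying AG (busy → EX busy): {Grant, Release, Idle, Deny, Busy}.
States satisfying AG AG (busy → EX busy): {Grant, Release, Idle, Deny, Busy}.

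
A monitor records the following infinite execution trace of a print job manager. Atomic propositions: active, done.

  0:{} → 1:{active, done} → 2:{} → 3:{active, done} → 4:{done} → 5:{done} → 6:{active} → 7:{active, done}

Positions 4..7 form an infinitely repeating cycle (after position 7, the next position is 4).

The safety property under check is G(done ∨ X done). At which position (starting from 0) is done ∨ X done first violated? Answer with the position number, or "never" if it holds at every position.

never

done ∨ X done holds at every position 0..7, and those are all the positions the trace ever visits, so the invariant G(done ∨ X done) is never violated.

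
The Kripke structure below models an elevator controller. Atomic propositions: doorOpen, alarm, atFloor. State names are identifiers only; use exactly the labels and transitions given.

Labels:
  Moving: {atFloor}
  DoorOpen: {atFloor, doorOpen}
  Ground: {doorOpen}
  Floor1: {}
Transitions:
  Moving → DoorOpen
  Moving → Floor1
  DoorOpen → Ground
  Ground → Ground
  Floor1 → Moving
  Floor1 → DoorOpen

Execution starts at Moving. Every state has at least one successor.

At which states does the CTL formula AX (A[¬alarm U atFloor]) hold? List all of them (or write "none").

States satisfying A[¬alarm U atFloor]: {Moving, DoorOpen, Floor1}.
States satisfying AX (A[¬alarm U atFloor]): {Moving, Floor1}.

{Moving, Floor1}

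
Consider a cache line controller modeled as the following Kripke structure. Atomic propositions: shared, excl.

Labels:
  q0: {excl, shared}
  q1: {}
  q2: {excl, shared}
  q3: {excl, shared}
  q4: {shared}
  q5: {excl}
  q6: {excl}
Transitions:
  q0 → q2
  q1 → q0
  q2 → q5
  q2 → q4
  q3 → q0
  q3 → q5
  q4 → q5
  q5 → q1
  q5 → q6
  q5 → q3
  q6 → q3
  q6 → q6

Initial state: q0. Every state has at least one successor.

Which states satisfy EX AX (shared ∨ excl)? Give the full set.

{q0, q1, q2, q3, q5, q6}

States satisfying AX (shared ∨ excl): {q0, q1, q2, q3, q4, q6}.
States satisfying EX AX (shared ∨ excl): {q0, q1, q2, q3, q5, q6}.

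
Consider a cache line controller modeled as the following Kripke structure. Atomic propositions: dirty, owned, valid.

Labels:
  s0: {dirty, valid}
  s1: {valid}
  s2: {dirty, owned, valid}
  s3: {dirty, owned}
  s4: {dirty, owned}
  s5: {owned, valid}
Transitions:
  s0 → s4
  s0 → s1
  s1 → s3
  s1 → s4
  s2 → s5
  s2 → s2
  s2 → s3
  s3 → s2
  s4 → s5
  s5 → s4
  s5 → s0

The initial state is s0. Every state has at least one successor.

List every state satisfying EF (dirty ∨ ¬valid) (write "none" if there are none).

{s0, s1, s2, s3, s4, s5}

States satisfying dirty ∨ ¬valid: {s0, s2, s3, s4}.
States satisfying EF (dirty ∨ ¬valid): {s0, s1, s2, s3, s4, s5}.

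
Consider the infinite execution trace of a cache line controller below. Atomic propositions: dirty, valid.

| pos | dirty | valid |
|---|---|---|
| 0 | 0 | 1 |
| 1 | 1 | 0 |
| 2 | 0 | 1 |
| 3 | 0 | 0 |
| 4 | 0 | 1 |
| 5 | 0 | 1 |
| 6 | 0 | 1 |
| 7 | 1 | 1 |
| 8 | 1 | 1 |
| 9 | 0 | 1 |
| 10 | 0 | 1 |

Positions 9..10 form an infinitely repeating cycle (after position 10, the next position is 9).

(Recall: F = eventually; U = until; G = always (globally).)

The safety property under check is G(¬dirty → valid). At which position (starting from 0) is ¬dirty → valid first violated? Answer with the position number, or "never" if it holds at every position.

Check ¬dirty → valid at each position in order: 0 ✓, 1 ✓, 2 ✓.
At position 3 the labels are {}, so ¬dirty → valid is false there. This is the first violation.

3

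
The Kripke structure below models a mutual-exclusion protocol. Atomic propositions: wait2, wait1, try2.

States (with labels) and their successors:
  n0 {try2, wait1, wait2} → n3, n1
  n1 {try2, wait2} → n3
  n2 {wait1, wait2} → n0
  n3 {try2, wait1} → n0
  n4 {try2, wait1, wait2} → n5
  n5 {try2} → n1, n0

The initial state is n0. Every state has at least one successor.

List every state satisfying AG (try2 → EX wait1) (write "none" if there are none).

States satisfying try2 → EX wait1: {n0, n1, n2, n3, n5}.
States satisfying AG (try2 → EX wait1): {n0, n1, n2, n3, n5}.

{n0, n1, n2, n3, n5}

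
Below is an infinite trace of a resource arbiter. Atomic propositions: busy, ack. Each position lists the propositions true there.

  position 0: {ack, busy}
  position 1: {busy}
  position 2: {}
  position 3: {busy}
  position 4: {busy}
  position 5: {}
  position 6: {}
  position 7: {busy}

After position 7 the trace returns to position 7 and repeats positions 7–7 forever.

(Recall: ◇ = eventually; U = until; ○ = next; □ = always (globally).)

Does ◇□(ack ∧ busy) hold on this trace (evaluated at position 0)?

□(ack ∧ busy) is false at every position 0..7, so it never becomes true and ◇□(ack ∧ busy) fails.

Violated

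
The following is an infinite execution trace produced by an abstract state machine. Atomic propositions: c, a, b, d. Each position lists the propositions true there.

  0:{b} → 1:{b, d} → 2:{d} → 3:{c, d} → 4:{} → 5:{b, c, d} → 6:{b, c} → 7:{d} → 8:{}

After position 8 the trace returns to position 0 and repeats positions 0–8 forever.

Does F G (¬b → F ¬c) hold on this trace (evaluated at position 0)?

G (¬b → F ¬c) holds at position 0, which is reachable from 0, so F G (¬b → F ¬c) holds.

Satisfied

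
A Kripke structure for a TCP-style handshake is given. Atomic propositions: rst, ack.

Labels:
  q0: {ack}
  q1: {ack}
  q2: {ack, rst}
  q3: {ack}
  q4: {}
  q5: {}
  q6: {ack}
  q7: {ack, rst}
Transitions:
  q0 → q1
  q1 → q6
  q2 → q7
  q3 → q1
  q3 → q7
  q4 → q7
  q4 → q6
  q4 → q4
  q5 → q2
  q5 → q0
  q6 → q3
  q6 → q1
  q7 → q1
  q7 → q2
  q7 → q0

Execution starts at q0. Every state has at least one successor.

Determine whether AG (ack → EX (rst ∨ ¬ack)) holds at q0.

Does not hold

States satisfying ack → EX (rst ∨ ¬ack): {q2, q3, q4, q5, q7}.
States satisfying AG (ack → EX (rst ∨ ¬ack)): ∅.
q0 is reachable from q0 and violates ack → EX (rst ∨ ¬ack), so AG fails at q0.
q0 ∉ Sat(AG (ack → EX (rst ∨ ¬ack))).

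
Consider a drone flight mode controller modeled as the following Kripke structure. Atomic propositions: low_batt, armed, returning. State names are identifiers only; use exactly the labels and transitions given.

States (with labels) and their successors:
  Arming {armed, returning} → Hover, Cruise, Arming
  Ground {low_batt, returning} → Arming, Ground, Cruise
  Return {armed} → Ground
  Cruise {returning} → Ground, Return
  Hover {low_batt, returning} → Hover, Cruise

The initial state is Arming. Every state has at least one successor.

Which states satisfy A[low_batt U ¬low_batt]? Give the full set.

States satisfying low_batt: {Ground, Hover}.
States satisfying ¬low_batt: {Arming, Return, Cruise}.
States satisfying A[low_batt U ¬low_batt]: {Arming, Return, Cruise}.

{Arming, Return, Cruise}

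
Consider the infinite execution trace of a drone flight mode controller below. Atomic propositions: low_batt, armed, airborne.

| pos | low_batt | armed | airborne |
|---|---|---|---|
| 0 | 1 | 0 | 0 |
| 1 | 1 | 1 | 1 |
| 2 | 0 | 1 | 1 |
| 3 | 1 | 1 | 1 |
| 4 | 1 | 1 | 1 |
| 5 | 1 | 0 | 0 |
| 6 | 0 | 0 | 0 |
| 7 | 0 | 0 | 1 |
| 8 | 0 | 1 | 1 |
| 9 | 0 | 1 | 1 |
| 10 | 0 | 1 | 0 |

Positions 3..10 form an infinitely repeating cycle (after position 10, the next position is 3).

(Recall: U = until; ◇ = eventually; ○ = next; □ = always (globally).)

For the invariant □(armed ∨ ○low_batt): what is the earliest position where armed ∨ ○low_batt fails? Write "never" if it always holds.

5

Check armed ∨ ○low_batt at each position in order: 0 ✓, 1 ✓, 2 ✓, 3 ✓, 4 ✓.
At position 5 the labels are {low_batt} and the next position 6 has {}, so armed ∨ ○low_batt is false there. This is the first violation.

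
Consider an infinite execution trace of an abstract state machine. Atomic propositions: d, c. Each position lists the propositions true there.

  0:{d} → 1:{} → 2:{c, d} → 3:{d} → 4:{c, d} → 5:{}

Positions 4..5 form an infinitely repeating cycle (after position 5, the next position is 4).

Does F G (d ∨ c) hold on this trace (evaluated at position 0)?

No

G (d ∨ c) is false at every position 0..5, so it never becomes true and F G (d ∨ c) fails.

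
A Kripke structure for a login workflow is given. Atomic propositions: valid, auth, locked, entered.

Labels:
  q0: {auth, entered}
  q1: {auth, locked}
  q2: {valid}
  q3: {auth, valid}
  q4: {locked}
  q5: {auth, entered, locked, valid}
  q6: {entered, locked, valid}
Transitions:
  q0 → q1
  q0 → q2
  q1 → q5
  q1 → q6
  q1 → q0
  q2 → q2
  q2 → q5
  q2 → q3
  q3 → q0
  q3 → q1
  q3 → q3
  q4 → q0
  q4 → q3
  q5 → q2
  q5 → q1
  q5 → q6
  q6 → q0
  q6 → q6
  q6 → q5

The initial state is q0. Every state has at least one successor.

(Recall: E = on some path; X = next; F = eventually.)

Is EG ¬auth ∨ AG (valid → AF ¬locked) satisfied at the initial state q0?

States satisfying ¬auth: {q2, q4, q6}.
States satisfying EG ¬auth: {q2, q6}.
States satisfying valid → AF ¬locked: {q0, q1, q2, q3, q4}.
States satisfying AG (valid → AF ¬locked): ∅.
States satisfying EG ¬auth ∨ AG (valid → AF ¬locked): {q2, q6}.
q0 ∉ Sat(EG ¬auth ∨ AG (valid → AF ¬locked)).

Does not hold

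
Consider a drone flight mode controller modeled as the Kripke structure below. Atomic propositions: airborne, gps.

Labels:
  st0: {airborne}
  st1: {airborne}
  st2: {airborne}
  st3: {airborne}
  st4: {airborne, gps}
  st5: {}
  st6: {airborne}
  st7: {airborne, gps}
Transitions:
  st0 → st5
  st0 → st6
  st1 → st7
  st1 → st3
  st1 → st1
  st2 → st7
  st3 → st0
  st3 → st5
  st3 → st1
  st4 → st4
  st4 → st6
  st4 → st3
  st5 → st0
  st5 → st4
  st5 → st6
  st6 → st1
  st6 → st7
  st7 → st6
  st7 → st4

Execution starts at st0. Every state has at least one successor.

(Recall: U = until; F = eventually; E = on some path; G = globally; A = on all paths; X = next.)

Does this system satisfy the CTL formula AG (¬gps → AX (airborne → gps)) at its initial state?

States satisfying ¬gps → AX (airborne → gps): {st2, st4, st7}.
States satisfying AG (¬gps → AX (airborne → gps)): ∅.
st0 is reachable from st0 and violates ¬gps → AX (airborne → gps), so AG fails at st0.
st0 ∉ Sat(AG (¬gps → AX (airborne → gps))).

No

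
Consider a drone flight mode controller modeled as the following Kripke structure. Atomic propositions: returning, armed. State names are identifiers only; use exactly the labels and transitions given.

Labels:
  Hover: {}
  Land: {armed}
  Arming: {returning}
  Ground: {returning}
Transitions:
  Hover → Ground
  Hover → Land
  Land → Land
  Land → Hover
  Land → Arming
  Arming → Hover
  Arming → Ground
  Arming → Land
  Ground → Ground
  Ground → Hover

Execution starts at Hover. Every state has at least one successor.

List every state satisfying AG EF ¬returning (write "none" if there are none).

{Hover, Land, Arming, Ground}

States satisfying EF ¬returning: {Hover, Land, Arming, Ground}.
States satisfying AG EF ¬returning: {Hover, Land, Arming, Ground}.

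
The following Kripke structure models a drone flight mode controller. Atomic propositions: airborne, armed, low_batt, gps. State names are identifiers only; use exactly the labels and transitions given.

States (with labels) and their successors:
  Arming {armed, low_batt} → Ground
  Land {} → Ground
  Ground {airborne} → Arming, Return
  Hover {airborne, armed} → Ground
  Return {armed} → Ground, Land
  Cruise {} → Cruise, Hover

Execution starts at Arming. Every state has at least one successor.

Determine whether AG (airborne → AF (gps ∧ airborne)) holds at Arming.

No

States satisfying airborne → AF (gps ∧ airborne): {Arming, Land, Return, Cruise}.
States satisfying AG (airborne → AF (gps ∧ airborne)): ∅.
Ground is reachable from Arming and violates airborne → AF (gps ∧ airborne), so AG fails at Arming.
Arming ∉ Sat(AG (airborne → AF (gps ∧ airborne))).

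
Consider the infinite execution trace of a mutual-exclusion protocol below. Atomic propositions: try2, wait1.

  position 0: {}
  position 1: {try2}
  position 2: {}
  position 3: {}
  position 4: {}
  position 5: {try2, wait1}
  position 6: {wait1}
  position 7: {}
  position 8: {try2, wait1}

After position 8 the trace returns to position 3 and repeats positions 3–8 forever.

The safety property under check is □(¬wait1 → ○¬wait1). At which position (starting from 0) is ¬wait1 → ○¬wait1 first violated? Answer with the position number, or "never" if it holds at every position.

Check ¬wait1 → ○¬wait1 at each position in order: 0 ✓, 1 ✓, 2 ✓, 3 ✓.
At position 4 the labels are {} and the next position 5 has {try2, wait1}, so ¬wait1 → ○¬wait1 is false there. This is the first violation.

4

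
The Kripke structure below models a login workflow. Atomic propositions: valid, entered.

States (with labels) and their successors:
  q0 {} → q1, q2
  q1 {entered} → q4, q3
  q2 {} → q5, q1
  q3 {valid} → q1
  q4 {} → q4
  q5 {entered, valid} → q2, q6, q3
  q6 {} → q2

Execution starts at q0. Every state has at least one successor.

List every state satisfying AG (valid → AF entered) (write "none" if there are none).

{q0, q1, q2, q3, q4, q5, q6}

States satisfying valid → AF entered: {q0, q1, q2, q3, q4, q5, q6}.
States satisfying AG (valid → AF entered): {q0, q1, q2, q3, q4, q5, q6}.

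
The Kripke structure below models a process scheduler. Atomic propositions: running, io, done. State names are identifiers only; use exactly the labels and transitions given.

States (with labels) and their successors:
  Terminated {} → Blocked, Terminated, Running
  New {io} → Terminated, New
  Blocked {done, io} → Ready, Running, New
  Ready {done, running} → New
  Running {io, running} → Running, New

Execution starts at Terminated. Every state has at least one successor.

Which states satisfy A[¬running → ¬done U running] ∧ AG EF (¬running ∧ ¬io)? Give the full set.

States satisfying ¬running → ¬done: {Terminated, New, Ready, Running}.
States satisfying running: {Ready, Running}.
States satisfying A[¬running → ¬done U running]: {Ready, Running}.
States satisfying EF (¬running ∧ ¬io): {Terminated, New, Blocked, Ready, Running}.
States satisfying AG EF (¬running ∧ ¬io): {Terminated, New, Blocked, Ready, Running}.
States satisfying A[¬running → ¬done U running] ∧ AG EF (¬running ∧ ¬io): {Ready, Running}.

{Ready, Running}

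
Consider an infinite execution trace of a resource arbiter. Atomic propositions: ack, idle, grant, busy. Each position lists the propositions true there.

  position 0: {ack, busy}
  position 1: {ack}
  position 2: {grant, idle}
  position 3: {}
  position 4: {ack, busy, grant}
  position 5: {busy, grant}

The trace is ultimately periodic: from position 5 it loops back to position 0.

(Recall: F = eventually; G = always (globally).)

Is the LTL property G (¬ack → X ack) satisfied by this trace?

Violated

¬ack → X ack must hold at every position from 0 onward. It fails at position 2, so G (¬ack → X ack) is false.
Positions where ¬ack holds: 2, 3, 5.
Check X ack at each: 2→fails, 3→ok, 5→ok.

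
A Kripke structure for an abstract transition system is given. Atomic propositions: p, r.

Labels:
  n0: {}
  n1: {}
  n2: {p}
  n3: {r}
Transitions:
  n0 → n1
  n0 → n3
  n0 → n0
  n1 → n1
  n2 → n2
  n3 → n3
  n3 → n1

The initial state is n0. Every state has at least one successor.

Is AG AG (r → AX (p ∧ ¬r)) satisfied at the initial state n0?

Does not hold

States satisfying AG (r → AX (p ∧ ¬r)): {n1, n2}.
States satisfying AG AG (r → AX (p ∧ ¬r)): {n1, n2}.
n0 is reachable from n0 and violates AG (r → AX (p ∧ ¬r)), so AG fails at n0.
n0 ∉ Sat(AG AG (r → AX (p ∧ ¬r))).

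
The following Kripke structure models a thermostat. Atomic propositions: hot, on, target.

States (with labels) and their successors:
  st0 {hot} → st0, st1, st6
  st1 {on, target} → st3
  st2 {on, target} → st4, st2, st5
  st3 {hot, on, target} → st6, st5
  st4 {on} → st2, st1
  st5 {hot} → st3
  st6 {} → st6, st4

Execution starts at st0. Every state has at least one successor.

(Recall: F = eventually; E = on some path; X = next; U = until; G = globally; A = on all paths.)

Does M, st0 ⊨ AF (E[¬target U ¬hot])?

Holds

States satisfying E[¬target U ¬hot]: {st0, st1, st2, st4, st6}.
States satisfying AF (E[¬target U ¬hot]): {st0, st1, st2, st4, st6}.
st0 ∈ Sat(AF (E[¬target U ¬hot])).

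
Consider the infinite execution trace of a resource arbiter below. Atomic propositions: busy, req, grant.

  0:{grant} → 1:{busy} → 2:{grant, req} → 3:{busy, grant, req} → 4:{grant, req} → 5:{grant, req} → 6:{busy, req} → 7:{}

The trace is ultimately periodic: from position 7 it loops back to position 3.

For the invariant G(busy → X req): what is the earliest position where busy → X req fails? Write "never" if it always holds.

Check busy → X req at each position in order: 0 ✓, 1 ✓, 2 ✓, 3 ✓, 4 ✓, 5 ✓.
At position 6 the labels are {busy, req} and the next position 7 has {}, so busy → X req is false there. This is the first violation.

6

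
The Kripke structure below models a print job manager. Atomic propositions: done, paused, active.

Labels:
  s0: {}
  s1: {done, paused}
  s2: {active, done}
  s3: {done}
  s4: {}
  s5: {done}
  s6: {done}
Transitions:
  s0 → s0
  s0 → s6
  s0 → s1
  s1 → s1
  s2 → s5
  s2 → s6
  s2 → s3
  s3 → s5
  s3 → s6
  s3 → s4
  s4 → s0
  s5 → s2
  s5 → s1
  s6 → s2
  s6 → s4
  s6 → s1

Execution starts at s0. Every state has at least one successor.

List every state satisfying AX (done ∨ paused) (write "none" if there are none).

States satisfying done ∨ paused: {s1, s2, s3, s5, s6}.
States satisfying AX (done ∨ paused): {s1, s2, s5}.

{s1, s2, s5}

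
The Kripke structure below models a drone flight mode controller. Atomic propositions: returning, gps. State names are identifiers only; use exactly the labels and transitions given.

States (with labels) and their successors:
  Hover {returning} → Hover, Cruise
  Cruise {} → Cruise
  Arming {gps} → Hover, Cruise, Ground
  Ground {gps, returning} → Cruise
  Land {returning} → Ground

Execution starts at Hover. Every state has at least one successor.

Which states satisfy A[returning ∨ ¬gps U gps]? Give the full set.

{Arming, Ground, Land}

States satisfying returning ∨ ¬gps: {Hover, Cruise, Ground, Land}.
States satisfying gps: {Arming, Ground}.
States satisfying A[returning ∨ ¬gps U gps]: {Arming, Ground, Land}.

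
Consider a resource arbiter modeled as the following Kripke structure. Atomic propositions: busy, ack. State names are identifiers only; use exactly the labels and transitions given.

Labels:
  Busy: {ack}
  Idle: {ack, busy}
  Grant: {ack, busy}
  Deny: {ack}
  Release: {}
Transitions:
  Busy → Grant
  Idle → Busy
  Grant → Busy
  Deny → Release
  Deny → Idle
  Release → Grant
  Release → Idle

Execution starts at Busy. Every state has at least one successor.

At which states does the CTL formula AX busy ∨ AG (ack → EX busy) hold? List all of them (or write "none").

{Busy, Release}

States satisfying busy: {Idle, Grant}.
States satisfying AX busy: {Busy, Release}.
States satisfying ack → EX busy: {Busy, Deny, Release}.
States satisfying AG (ack → EX busy): ∅.
States satisfying AX busy ∨ AG (ack → EX busy): {Busy, Release}.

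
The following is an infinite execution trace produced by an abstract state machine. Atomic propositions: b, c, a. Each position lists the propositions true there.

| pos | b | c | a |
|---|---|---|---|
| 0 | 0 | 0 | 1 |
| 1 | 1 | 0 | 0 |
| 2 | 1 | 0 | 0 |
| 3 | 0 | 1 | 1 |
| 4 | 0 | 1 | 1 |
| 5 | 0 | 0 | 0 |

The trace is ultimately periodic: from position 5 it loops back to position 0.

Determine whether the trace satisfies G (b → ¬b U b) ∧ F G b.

b → ¬b U b holds at every position 0..5, and those are all positions ever visited, so G (b → ¬b U b) holds.
Positions where b holds: 1, 2.
Check ¬b U b at each: 1→ok, 2→ok.
G b is false at every position 0..5, so it never becomes true and F G b fails.
At position 0: G (b → ¬b U b) is true; F G b is false; so G (b → ¬b U b) ∧ F G b is false.

Violated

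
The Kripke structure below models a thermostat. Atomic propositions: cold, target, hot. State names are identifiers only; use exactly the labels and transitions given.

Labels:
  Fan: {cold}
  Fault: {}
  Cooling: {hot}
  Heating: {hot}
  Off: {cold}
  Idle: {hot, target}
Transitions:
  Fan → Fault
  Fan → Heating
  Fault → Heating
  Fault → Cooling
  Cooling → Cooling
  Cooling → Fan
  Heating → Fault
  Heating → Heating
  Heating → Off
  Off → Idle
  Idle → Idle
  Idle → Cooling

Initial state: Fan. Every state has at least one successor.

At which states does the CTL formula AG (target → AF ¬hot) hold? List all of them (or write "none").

none

States satisfying target → AF ¬hot: {Fan, Fault, Cooling, Heating, Off}.
States satisfying AG (target → AF ¬hot): ∅.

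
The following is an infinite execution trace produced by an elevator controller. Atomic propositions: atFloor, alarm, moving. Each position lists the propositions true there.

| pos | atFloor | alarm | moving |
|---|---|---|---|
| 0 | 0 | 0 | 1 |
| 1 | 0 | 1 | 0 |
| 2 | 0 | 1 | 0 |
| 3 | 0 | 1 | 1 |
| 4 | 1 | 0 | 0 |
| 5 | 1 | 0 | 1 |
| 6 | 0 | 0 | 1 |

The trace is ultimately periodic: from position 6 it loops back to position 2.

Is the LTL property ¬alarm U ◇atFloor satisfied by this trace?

Yes

Walking from position 0: ◇atFloor first holds at position 0, and ¬alarm holds at every earlier position along the way, so ¬alarm U ◇atFloor holds.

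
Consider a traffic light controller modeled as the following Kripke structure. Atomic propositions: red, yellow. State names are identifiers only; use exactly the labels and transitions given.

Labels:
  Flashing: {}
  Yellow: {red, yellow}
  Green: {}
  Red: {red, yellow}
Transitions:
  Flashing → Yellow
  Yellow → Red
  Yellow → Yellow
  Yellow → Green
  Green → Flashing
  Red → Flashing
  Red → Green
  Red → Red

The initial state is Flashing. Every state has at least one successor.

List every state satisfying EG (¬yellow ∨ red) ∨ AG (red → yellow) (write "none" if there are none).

{Flashing, Yellow, Green, Red}

States satisfying ¬yellow ∨ red: {Flashing, Yellow, Green, Red}.
States satisfying EG (¬yellow ∨ red): {Flashing, Yellow, Green, Red}.
States satisfying red → yellow: {Flashing, Yellow, Green, Red}.
States satisfying AG (red → yellow): {Flashing, Yellow, Green, Red}.
States satisfying EG (¬yellow ∨ red) ∨ AG (red → yellow): {Flashing, Yellow, Green, Red}.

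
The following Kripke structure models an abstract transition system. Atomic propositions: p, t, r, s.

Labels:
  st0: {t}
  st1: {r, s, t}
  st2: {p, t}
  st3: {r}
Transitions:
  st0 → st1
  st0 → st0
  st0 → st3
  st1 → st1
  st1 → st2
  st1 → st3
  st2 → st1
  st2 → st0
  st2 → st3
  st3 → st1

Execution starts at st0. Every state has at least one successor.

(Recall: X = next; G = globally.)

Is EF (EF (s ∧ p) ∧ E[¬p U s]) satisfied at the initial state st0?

Does not hold

States satisfying EF (s ∧ p) ∧ E[¬p U s]: ∅.
States satisfying EF (EF (s ∧ p) ∧ E[¬p U s]): ∅.
No suitable path/successor from st0 witnesses the formula.
st0 ∉ Sat(EF (EF (s ∧ p) ∧ E[¬p U s])).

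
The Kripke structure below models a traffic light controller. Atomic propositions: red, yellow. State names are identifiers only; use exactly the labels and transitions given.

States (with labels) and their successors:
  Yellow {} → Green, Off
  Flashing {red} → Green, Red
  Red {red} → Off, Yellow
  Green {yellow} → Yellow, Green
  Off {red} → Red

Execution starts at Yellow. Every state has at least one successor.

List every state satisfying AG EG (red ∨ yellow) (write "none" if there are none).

States satisfying EG (red ∨ yellow): {Flashing, Red, Green, Off}.
States satisfying AG EG (red ∨ yellow): ∅.

none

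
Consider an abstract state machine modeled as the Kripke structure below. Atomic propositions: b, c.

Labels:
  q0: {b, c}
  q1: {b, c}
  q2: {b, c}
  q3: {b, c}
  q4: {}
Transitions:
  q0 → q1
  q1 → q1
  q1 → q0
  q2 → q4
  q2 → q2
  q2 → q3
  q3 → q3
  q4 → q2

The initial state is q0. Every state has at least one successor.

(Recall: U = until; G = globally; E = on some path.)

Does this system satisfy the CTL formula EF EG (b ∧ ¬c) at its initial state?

States satisfying EG (b ∧ ¬c): ∅.
States satisfying EF EG (b ∧ ¬c): ∅.
No suitable path/successor from q0 witnesses the formula.
q0 ∉ Sat(EF EG (b ∧ ¬c)).

Violated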